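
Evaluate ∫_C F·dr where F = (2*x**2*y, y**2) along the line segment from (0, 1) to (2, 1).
16/3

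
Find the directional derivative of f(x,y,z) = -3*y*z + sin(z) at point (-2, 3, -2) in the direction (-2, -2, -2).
sqrt(3)*(3 - cos(2))/3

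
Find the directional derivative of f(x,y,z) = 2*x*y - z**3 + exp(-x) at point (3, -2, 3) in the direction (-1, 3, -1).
sqrt(11)*(1 + 49*exp(3))*exp(-3)/11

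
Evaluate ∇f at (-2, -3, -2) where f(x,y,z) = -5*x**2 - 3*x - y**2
(17, 6, 0)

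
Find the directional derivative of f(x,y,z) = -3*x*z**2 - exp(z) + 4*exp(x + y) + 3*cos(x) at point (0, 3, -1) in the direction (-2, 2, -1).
exp(-1)/3 + 2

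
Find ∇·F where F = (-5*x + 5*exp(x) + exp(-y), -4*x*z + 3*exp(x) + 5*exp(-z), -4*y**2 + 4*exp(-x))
5*exp(x) - 5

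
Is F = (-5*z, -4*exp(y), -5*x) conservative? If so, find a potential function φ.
Yes, F is conservative. φ = -5*x*z - 4*exp(y)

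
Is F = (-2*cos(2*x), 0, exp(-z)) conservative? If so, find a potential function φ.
Yes, F is conservative. φ = -sin(2*x) - exp(-z)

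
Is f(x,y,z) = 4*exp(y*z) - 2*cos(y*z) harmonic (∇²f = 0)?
No, ∇²f = 2*(y**2 + z**2)*(2*exp(y*z) + cos(y*z))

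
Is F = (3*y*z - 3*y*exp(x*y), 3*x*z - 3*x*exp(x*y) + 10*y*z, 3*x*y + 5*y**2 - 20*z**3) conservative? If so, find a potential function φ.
Yes, F is conservative. φ = 3*x*y*z + 5*y**2*z - 5*z**4 - 3*exp(x*y)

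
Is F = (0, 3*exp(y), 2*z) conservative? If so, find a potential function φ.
Yes, F is conservative. φ = z**2 + 3*exp(y)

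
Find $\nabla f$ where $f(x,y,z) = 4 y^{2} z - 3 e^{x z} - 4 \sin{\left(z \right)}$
(-3*z*exp(x*z), 8*y*z, -3*x*exp(x*z) + 4*y**2 - 4*cos(z))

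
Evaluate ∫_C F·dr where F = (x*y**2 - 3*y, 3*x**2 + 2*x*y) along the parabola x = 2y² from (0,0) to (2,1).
11/15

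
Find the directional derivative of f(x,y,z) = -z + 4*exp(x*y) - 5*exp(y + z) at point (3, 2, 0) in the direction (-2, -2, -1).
-40*exp(6)/3 + 1/3 + 5*exp(2)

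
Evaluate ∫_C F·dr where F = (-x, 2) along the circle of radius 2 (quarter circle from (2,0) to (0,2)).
6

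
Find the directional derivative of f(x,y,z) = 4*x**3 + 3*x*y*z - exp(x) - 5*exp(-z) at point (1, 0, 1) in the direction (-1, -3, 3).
sqrt(19)*(E*(-21 + E) + 15)*exp(-1)/19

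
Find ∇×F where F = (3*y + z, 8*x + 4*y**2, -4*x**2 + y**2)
(2*y, 8*x + 1, 5)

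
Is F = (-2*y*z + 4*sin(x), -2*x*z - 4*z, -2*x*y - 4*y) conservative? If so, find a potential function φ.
Yes, F is conservative. φ = -2*x*y*z - 4*y*z - 4*cos(x)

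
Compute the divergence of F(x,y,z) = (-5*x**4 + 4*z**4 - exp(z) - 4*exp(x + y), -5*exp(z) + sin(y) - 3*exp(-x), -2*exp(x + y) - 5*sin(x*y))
-20*x**3 - 4*exp(x + y) + cos(y)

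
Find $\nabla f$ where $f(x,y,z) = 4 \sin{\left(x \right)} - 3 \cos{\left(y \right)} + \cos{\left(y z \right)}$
(4*cos(x), -z*sin(y*z) + 3*sin(y), -y*sin(y*z))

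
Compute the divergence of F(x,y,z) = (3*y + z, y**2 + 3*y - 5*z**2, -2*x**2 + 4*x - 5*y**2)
2*y + 3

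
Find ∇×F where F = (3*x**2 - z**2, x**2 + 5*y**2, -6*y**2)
(-12*y, -2*z, 2*x)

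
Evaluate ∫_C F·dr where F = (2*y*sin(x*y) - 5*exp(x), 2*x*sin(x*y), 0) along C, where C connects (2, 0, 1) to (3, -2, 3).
-5*exp(3) - 2*cos(6) + 2 + 5*exp(2)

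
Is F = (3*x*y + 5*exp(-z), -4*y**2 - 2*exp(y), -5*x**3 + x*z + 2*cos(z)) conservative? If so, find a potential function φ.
No, ∇×F = (0, 15*x**2 - z - 5*exp(-z), -3*x) ≠ 0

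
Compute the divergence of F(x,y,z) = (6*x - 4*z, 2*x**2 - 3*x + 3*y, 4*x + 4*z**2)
8*z + 9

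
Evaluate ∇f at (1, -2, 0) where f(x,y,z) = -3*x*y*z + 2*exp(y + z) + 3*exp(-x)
(-3*exp(-1), 2*exp(-2), 2*exp(-2) + 6)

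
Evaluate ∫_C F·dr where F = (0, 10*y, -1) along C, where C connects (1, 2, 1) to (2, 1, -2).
-12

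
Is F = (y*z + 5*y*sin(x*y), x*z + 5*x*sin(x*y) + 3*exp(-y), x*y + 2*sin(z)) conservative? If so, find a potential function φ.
Yes, F is conservative. φ = x*y*z - 2*cos(z) - 5*cos(x*y) - 3*exp(-y)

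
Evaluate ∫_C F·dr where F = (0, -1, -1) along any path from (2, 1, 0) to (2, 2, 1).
-2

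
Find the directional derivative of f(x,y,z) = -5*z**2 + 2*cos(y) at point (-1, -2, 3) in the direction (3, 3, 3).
2*sqrt(3)*(-15 + sin(2))/3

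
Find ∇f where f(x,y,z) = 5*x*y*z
(5*y*z, 5*x*z, 5*x*y)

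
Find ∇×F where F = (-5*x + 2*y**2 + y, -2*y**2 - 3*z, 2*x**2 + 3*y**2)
(6*y + 3, -4*x, -4*y - 1)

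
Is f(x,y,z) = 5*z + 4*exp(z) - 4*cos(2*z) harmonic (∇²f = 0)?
No, ∇²f = 4*exp(z) + 16*cos(2*z)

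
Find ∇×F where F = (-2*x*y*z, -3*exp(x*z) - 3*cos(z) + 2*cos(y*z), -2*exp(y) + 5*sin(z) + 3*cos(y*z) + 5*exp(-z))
(3*x*exp(x*z) + 2*y*sin(y*z) - 3*z*sin(y*z) - 2*exp(y) - 3*sin(z), -2*x*y, z*(2*x - 3*exp(x*z)))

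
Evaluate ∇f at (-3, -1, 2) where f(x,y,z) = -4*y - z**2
(0, -4, -4)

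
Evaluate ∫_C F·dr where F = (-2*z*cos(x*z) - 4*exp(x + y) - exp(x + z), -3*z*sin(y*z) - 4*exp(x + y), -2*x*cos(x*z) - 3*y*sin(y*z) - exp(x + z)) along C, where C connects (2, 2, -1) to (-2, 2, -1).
-4 - 4*sin(2) - exp(-3) + E + 4*exp(4)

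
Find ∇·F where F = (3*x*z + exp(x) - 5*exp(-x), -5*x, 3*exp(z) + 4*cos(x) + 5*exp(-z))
3*z + exp(x) + 3*exp(z) - 5*exp(-z) + 5*exp(-x)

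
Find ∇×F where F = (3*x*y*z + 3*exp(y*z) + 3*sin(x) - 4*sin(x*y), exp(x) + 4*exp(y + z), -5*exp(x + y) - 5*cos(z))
(-5*exp(x + y) - 4*exp(y + z), 3*x*y + 3*y*exp(y*z) + 5*exp(x + y), -3*x*z + 4*x*cos(x*y) - 3*z*exp(y*z) + exp(x))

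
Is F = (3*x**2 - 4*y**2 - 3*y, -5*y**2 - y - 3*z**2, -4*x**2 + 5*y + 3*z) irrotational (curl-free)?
No, ∇×F = (6*z + 5, 8*x, 8*y + 3)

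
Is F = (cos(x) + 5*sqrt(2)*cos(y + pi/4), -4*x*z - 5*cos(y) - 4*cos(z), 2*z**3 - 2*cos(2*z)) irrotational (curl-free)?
No, ∇×F = (4*x - 4*sin(z), 0, -4*z + 5*sqrt(2)*sin(y + pi/4))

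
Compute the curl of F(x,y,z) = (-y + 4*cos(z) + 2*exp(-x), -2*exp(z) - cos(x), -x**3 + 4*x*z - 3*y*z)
(-3*z + 2*exp(z), 3*x**2 - 4*z - 4*sin(z), sin(x) + 1)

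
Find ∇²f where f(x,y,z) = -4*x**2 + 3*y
-8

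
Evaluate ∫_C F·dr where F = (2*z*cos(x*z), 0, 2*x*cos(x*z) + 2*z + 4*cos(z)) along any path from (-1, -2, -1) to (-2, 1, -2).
-4*sin(2) + 2*sin(4) + 2*sin(1) + 3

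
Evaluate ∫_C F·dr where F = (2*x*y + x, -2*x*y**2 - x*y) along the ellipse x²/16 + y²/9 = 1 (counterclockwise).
-54*pi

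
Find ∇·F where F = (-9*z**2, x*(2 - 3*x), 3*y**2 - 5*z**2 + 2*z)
2 - 10*z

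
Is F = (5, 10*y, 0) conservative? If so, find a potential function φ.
Yes, F is conservative. φ = 5*x + 5*y**2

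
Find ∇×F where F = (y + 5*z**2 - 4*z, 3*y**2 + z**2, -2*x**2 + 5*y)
(5 - 2*z, 4*x + 10*z - 4, -1)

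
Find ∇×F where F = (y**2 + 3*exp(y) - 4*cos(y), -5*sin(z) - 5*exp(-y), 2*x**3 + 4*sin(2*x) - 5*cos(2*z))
(5*cos(z), -6*x**2 - 8*cos(2*x), -2*y - 3*exp(y) - 4*sin(y))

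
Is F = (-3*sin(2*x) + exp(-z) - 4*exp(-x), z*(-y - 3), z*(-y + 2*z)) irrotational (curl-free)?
No, ∇×F = (y - z + 3, -exp(-z), 0)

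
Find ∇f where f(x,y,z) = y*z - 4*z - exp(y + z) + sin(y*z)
(0, z*cos(y*z) + z - exp(y + z), y*cos(y*z) + y - exp(y + z) - 4)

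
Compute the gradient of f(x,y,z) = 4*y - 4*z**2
(0, 4, -8*z)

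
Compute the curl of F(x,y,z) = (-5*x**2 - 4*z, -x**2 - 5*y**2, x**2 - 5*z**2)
(0, -2*x - 4, -2*x)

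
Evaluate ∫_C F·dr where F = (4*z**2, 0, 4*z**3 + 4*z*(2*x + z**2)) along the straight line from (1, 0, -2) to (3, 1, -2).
32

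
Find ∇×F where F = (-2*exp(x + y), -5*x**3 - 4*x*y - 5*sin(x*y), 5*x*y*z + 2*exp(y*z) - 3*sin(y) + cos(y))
(5*x*z + 2*z*exp(y*z) - sin(y) - 3*cos(y), -5*y*z, -15*x**2 - 5*y*cos(x*y) - 4*y + 2*exp(x + y))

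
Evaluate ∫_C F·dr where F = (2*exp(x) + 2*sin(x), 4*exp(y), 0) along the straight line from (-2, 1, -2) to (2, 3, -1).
2*(-1 + (-2 + E + 2*exp(2))*exp(3))*exp(-2)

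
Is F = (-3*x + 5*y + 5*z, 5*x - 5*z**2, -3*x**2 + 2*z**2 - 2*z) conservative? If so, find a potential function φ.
No, ∇×F = (10*z, 6*x + 5, 0) ≠ 0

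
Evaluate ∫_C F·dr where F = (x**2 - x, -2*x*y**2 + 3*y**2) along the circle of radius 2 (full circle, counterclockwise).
-8*pi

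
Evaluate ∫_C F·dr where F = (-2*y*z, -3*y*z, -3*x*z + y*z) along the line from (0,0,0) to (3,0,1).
-3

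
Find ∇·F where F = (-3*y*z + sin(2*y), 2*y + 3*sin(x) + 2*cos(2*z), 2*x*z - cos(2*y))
2*x + 2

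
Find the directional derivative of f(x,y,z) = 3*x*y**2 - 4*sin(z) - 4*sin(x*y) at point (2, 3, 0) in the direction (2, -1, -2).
26/3 - 16*cos(6)/3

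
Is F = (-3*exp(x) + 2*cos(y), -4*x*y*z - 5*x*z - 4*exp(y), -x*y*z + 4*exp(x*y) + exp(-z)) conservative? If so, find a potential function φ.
No, ∇×F = (x*(4*y - z + 4*exp(x*y) + 5), y*(z - 4*exp(x*y)), -4*y*z - 5*z + 2*sin(y)) ≠ 0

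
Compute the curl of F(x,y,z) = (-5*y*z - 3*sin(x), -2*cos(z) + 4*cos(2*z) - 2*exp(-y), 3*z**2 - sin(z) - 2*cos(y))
(2*sin(y) - 2*sin(z) + 8*sin(2*z), -5*y, 5*z)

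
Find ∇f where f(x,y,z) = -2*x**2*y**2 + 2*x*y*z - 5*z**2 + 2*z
(2*y*(-2*x*y + z), 2*x*(-2*x*y + z), 2*x*y - 10*z + 2)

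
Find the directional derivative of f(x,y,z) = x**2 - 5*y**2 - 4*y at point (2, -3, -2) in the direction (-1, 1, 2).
11*sqrt(6)/3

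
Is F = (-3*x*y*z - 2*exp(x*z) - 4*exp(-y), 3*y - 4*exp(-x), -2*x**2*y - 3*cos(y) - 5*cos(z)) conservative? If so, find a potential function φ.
No, ∇×F = (-2*x**2 + 3*sin(y), x*(y - 2*exp(x*z)), 3*x*z - 4*exp(-y) + 4*exp(-x)) ≠ 0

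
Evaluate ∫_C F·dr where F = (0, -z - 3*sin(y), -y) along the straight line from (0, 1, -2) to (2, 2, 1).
-4 - 3*cos(1) + 3*cos(2)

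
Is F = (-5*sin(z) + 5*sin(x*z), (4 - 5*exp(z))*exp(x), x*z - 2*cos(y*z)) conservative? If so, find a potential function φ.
No, ∇×F = (2*z*sin(y*z) + 5*exp(x + z), 5*x*cos(x*z) - z - 5*cos(z), (4 - 5*exp(z))*exp(x)) ≠ 0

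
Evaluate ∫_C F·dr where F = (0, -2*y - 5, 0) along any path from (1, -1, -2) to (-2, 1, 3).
-10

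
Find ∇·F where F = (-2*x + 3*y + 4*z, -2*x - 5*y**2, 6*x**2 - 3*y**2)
-10*y - 2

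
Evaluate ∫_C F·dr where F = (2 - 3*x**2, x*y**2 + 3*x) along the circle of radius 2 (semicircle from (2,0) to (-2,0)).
8 + 8*pi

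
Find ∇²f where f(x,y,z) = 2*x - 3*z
0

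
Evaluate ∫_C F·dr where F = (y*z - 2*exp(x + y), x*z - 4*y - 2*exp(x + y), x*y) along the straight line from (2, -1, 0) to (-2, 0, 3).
-2*exp(-2) + 2 + 2*E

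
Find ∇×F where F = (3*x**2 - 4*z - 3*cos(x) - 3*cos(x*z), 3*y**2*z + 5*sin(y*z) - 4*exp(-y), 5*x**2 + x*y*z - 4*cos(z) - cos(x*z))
(x*z - 3*y**2 - 5*y*cos(y*z), 3*x*sin(x*z) - 10*x - y*z - z*sin(x*z) - 4, 0)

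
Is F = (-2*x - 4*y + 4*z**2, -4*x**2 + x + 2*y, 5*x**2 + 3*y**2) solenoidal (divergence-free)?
Yes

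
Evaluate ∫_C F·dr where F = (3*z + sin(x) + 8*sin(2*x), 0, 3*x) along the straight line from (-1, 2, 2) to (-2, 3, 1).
3*cos(2) + cos(1) - 4*cos(4)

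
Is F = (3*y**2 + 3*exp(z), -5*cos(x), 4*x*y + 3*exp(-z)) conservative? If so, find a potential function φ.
No, ∇×F = (4*x, -4*y + 3*exp(z), -6*y + 5*sin(x)) ≠ 0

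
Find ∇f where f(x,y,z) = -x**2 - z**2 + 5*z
(-2*x, 0, 5 - 2*z)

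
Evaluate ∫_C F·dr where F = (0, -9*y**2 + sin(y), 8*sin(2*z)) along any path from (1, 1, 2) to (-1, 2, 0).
-25 + 4*cos(4) - cos(2) + cos(1)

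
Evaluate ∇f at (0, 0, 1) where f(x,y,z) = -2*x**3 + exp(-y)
(0, -1, 0)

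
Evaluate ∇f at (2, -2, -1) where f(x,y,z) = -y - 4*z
(0, -1, -4)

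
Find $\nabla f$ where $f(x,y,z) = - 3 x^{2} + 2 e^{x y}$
(-6*x + 2*y*exp(x*y), 2*x*exp(x*y), 0)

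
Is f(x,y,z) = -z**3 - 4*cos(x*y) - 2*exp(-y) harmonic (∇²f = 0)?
No, ∇²f = 4*x**2*cos(x*y) + 4*y**2*cos(x*y) - 6*z - 2*exp(-y)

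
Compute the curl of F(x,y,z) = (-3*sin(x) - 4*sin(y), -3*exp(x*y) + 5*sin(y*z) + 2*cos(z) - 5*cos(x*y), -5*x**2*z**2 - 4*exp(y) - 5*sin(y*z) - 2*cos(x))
(-5*y*cos(y*z) - 5*z*cos(y*z) - 4*exp(y) + 2*sin(z), 10*x*z**2 - 2*sin(x), -3*y*exp(x*y) + 5*y*sin(x*y) + 4*cos(y))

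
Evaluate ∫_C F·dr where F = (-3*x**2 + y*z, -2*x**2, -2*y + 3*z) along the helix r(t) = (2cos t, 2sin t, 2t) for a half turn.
4*pi**2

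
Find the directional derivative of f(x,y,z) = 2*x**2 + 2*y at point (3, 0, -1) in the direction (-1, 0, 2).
-12*sqrt(5)/5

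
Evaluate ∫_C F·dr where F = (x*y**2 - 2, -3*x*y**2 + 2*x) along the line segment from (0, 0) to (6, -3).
345/2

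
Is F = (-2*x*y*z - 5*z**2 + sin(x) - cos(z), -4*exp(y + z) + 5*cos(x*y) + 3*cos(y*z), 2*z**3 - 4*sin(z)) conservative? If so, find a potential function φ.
No, ∇×F = (3*y*sin(y*z) + 4*exp(y + z), -2*x*y - 10*z + sin(z), 2*x*z - 5*y*sin(x*y)) ≠ 0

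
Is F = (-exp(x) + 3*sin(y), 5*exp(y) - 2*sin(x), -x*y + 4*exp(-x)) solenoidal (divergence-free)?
No, ∇·F = -exp(x) + 5*exp(y)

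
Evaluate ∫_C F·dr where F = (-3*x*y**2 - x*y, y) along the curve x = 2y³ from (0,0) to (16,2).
-9586/7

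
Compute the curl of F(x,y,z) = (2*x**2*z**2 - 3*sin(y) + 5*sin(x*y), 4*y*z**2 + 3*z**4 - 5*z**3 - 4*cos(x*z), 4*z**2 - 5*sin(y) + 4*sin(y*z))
(-4*x*sin(x*z) - 8*y*z - 12*z**3 + 15*z**2 + 4*z*cos(y*z) - 5*cos(y), 4*x**2*z, -5*x*cos(x*y) + 4*z*sin(x*z) + 3*cos(y))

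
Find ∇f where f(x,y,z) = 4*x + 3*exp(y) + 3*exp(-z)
(4, 3*exp(y), -3*exp(-z))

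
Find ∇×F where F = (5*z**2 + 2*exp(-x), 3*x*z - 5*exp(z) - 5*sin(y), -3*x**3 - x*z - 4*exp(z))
(-3*x + 5*exp(z), 9*x**2 + 11*z, 3*z)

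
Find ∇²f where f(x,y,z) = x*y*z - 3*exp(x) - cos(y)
-3*exp(x) + cos(y)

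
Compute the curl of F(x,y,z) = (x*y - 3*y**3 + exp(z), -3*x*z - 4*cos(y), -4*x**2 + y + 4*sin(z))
(3*x + 1, 8*x + exp(z), -x + 9*y**2 - 3*z)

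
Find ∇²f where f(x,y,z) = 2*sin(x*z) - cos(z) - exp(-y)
-2*x**2*sin(x*z) - 2*z**2*sin(x*z) + cos(z) - exp(-y)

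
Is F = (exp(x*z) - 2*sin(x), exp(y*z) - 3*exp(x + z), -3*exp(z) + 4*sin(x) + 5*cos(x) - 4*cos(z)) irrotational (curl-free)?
No, ∇×F = (-y*exp(y*z) + 3*exp(x + z), x*exp(x*z) + 5*sin(x) - 4*cos(x), -3*exp(x + z))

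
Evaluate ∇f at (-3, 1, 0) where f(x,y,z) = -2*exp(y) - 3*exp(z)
(0, -2*E, -3)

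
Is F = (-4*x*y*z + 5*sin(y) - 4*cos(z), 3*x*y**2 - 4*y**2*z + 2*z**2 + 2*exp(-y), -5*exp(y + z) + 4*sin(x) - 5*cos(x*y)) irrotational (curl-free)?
No, ∇×F = (5*x*sin(x*y) + 4*y**2 - 4*z - 5*exp(y + z), -4*x*y - 5*y*sin(x*y) + 4*sin(z) - 4*cos(x), 4*x*z + 3*y**2 - 5*cos(y))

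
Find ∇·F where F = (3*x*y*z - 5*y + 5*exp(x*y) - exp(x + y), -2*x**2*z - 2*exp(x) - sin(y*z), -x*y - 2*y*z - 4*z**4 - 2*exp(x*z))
-2*x*exp(x*z) + 3*y*z + 5*y*exp(x*y) - 2*y - 16*z**3 - z*cos(y*z) - exp(x + y)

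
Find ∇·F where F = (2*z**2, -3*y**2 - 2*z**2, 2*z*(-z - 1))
-6*y - 4*z - 2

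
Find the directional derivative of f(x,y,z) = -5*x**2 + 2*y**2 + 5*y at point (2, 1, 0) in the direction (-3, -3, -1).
33*sqrt(19)/19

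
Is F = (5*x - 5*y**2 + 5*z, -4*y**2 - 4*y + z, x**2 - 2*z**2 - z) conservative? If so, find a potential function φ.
No, ∇×F = (-1, 5 - 2*x, 10*y) ≠ 0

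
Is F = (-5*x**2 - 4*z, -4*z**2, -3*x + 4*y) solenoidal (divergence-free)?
No, ∇·F = -10*x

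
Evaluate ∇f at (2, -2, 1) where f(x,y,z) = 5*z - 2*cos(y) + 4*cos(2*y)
(0, 8*sin(4) - 2*sin(2), 5)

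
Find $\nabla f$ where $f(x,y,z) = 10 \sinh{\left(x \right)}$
(10*cosh(x), 0, 0)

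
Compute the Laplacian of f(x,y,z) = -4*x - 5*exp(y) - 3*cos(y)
-5*exp(y) + 3*cos(y)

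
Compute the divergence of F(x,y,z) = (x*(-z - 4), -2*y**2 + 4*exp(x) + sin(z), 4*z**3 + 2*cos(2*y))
-4*y + 12*z**2 - z - 4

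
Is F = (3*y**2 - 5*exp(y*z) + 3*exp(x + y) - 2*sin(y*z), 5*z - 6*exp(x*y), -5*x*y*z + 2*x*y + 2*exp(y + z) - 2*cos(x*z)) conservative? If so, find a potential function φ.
No, ∇×F = (-5*x*z + 2*x + 2*exp(y + z) - 5, 5*y*z - 5*y*exp(y*z) - 2*y*cos(y*z) - 2*y - 2*z*sin(x*z), -6*y*exp(x*y) - 6*y + 5*z*exp(y*z) + 2*z*cos(y*z) - 3*exp(x + y)) ≠ 0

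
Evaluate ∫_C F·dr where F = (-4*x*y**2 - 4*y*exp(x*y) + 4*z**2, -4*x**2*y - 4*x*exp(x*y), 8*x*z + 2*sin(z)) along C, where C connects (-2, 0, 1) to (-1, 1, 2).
-6 - 4*exp(-1) - 2*cos(2) + 2*cos(1)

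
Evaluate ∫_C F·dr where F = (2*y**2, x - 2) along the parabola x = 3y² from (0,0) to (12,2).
52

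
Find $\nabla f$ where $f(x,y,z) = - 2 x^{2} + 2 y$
(-4*x, 2, 0)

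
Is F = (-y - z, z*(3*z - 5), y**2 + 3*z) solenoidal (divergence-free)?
No, ∇·F = 3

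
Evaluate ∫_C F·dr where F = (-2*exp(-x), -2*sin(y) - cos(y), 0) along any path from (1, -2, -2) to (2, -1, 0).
-sin(2) - 2*exp(-1) + 2*exp(-2) - 2*cos(2) + sin(1) + 2*cos(1)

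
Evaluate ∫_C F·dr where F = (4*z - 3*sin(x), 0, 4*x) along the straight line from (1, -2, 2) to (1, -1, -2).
-16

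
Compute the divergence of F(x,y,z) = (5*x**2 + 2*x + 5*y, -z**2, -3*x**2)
10*x + 2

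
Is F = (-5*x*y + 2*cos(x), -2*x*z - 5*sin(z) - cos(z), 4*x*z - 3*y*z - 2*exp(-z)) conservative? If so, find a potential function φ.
No, ∇×F = (2*x - 3*z - sin(z) + 5*cos(z), -4*z, 5*x - 2*z) ≠ 0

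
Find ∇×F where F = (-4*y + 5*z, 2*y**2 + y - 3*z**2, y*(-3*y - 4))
(-6*y + 6*z - 4, 5, 4)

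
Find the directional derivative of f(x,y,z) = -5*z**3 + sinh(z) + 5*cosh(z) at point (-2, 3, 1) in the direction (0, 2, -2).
-sqrt(2)*(-15 + cosh(1) + 5*sinh(1))/2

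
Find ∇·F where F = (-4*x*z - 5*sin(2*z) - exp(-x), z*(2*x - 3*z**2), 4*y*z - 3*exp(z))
4*y - 4*z - 3*exp(z) + exp(-x)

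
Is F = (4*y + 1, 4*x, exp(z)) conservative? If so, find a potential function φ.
Yes, F is conservative. φ = 4*x*y + x + exp(z)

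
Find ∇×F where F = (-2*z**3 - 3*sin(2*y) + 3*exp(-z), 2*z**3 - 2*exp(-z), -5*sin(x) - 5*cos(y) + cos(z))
(-6*z**2 + 5*sin(y) - 2*exp(-z), -6*z**2 + 5*cos(x) - 3*exp(-z), 6*cos(2*y))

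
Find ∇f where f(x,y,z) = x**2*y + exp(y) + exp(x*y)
(y*(2*x + exp(x*y)), x**2 + x*exp(x*y) + exp(y), 0)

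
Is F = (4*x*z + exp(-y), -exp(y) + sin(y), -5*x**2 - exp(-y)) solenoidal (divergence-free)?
No, ∇·F = 4*z - exp(y) + cos(y)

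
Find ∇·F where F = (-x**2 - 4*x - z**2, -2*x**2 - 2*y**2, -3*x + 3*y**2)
-2*x - 4*y - 4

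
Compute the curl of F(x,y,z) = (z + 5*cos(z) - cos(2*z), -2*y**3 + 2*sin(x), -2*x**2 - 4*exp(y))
(-4*exp(y), 4*x - 5*sin(z) + 2*sin(2*z) + 1, 2*cos(x))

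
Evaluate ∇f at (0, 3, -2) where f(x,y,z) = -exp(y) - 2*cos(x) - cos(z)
(0, -exp(3), -sin(2))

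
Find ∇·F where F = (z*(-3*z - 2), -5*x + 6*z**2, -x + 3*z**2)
6*z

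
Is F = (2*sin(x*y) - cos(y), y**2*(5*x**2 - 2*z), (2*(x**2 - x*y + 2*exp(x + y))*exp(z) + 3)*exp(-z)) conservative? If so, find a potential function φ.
No, ∇×F = (-2*x + 2*y**2 + 4*exp(x + y), -4*x + 2*y - 4*exp(x + y), 10*x*y**2 - 2*x*cos(x*y) - sin(y)) ≠ 0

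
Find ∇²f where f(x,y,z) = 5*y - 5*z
0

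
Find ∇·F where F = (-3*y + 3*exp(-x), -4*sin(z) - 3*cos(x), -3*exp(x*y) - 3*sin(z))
-3*cos(z) - 3*exp(-x)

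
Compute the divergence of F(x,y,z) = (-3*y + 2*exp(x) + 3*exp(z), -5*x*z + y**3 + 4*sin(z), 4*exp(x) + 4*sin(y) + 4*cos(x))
3*y**2 + 2*exp(x)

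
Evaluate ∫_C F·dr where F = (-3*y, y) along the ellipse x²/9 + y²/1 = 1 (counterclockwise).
9*pi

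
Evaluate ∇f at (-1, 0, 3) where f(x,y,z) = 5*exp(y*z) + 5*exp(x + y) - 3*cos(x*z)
(-9*sin(3) + 5*exp(-1), 5*exp(-1) + 15, 3*sin(3))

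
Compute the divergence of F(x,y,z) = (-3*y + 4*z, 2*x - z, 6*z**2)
12*z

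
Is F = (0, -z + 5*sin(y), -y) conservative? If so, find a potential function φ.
Yes, F is conservative. φ = -y*z - 5*cos(y)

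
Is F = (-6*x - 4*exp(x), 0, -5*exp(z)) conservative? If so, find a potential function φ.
Yes, F is conservative. φ = -3*x**2 - 4*exp(x) - 5*exp(z)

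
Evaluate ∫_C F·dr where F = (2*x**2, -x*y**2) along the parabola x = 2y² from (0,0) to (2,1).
74/15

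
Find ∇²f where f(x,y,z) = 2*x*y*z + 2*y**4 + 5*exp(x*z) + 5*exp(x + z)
5*x**2*exp(x*z) + 24*y**2 + 5*z**2*exp(x*z) + 10*exp(x + z)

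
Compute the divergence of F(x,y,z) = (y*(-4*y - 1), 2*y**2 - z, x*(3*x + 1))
4*y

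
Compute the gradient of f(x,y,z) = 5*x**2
(10*x, 0, 0)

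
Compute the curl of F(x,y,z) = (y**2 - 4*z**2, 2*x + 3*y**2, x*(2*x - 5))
(0, -4*x - 8*z + 5, 2 - 2*y)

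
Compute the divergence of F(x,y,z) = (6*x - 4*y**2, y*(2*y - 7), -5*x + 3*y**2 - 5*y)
4*y - 1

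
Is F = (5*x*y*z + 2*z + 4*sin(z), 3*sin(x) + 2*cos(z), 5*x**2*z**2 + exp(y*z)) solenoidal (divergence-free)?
No, ∇·F = 10*x**2*z + 5*y*z + y*exp(y*z)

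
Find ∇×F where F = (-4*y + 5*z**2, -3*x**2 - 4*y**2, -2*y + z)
(-2, 10*z, 4 - 6*x)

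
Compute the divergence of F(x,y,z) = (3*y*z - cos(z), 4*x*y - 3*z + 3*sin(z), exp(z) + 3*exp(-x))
4*x + exp(z)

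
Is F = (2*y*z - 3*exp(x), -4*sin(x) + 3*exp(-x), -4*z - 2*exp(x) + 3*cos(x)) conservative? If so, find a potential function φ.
No, ∇×F = (0, 2*y + 2*exp(x) + 3*sin(x), -2*z - 4*cos(x) - 3*exp(-x)) ≠ 0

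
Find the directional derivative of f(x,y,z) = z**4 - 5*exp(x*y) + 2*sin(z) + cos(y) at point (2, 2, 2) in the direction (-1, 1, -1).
-sqrt(3)*(2*cos(2) + sin(2) + 32)/3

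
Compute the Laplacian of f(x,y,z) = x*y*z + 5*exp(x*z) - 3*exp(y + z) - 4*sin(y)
5*x**2*exp(x*z) + 5*z**2*exp(x*z) - 6*exp(y + z) + 4*sin(y)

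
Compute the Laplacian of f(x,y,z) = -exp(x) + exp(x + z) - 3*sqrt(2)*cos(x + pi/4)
-exp(x) + 2*exp(x + z) + 3*sqrt(2)*cos(x + pi/4)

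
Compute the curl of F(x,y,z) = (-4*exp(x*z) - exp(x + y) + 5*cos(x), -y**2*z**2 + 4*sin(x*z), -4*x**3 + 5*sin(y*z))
(-4*x*cos(x*z) + 2*y**2*z + 5*z*cos(y*z), 4*x*(3*x - exp(x*z)), 4*z*cos(x*z) + exp(x + y))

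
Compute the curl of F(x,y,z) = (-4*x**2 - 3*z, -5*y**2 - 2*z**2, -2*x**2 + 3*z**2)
(4*z, 4*x - 3, 0)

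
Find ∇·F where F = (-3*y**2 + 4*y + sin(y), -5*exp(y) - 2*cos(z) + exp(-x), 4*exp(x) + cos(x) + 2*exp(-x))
-5*exp(y)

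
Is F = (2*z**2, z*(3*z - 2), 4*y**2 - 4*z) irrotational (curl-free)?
No, ∇×F = (8*y - 6*z + 2, 4*z, 0)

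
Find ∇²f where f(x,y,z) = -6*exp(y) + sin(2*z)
-6*exp(y) - 4*sin(2*z)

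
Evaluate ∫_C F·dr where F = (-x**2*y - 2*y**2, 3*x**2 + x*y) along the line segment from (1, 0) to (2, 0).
0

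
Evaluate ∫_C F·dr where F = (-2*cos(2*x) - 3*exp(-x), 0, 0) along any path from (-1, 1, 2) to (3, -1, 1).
-3*E - sin(2) + 3*exp(-3) - sin(6)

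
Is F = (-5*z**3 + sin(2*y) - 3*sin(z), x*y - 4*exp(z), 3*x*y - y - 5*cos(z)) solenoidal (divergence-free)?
No, ∇·F = x + 5*sin(z)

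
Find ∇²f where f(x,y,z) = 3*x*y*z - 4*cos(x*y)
4*(x**2 + y**2)*cos(x*y)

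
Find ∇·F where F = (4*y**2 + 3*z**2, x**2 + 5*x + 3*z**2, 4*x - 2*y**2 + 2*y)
0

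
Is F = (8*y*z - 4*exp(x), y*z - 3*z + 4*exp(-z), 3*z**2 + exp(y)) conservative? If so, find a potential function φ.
No, ∇×F = (-y + exp(y) + 3 + 4*exp(-z), 8*y, -8*z) ≠ 0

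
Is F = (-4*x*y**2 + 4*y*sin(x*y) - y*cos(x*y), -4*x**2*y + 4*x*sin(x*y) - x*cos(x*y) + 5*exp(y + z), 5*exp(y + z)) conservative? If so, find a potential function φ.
Yes, F is conservative. φ = -2*x**2*y**2 + 5*exp(y + z) - sin(x*y) - 4*cos(x*y)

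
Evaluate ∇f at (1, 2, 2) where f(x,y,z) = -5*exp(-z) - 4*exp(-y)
(0, 4*exp(-2), 5*exp(-2))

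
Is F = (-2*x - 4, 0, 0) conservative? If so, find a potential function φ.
Yes, F is conservative. φ = x*(-x - 4)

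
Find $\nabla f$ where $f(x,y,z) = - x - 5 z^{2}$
(-1, 0, -10*z)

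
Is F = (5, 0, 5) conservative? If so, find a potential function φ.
Yes, F is conservative. φ = 5*x + 5*z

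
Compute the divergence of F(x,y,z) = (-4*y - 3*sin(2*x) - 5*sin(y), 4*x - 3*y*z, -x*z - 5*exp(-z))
-x - 3*z - 6*cos(2*x) + 5*exp(-z)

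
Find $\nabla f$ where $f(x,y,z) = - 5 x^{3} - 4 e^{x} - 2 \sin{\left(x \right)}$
(-15*x**2 - 4*exp(x) - 2*cos(x), 0, 0)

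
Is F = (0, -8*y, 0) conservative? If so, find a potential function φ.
Yes, F is conservative. φ = -4*y**2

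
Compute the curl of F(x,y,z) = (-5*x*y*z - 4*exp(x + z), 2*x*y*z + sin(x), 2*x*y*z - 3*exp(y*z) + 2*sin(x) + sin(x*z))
(-2*x*y + 2*x*z - 3*z*exp(y*z), -5*x*y - 2*y*z - z*cos(x*z) - 4*exp(x + z) - 2*cos(x), 5*x*z + 2*y*z + cos(x))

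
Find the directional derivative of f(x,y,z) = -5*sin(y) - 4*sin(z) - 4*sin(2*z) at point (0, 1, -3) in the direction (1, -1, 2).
sqrt(6)*(-16*cos(6) + 5*cos(1) - 8*cos(3))/6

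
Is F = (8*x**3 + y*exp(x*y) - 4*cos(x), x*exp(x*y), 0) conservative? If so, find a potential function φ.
Yes, F is conservative. φ = 2*x**4 + exp(x*y) - 4*sin(x)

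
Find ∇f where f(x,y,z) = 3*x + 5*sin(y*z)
(3, 5*z*cos(y*z), 5*y*cos(y*z))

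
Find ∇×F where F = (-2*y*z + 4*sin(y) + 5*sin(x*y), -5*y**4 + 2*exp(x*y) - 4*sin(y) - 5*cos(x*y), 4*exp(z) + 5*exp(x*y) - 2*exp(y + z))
(5*x*exp(x*y) - 2*exp(y + z), y*(-5*exp(x*y) - 2), -5*x*cos(x*y) + 2*y*exp(x*y) + 5*y*sin(x*y) + 2*z - 4*cos(y))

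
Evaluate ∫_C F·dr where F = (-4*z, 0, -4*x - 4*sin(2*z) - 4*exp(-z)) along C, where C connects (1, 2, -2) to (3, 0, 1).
-4*exp(2) - 20 + 2*cos(2) - 2*cos(4) + 4*exp(-1)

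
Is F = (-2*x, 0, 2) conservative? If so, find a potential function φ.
Yes, F is conservative. φ = -x**2 + 2*z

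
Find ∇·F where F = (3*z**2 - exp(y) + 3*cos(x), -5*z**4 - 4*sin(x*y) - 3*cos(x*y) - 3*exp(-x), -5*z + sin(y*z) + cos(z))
3*x*sin(x*y) - 4*x*cos(x*y) + y*cos(y*z) - 3*sin(x) - sin(z) - 5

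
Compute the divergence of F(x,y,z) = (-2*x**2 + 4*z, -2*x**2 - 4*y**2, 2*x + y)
-4*x - 8*y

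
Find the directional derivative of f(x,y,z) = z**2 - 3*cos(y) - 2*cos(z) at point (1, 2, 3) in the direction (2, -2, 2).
sqrt(3)*(-sin(2) + 2*sin(3)/3 + 2)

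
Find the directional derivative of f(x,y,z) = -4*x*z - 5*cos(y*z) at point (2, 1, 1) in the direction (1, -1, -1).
2*sqrt(3)*(2 - 5*sin(1))/3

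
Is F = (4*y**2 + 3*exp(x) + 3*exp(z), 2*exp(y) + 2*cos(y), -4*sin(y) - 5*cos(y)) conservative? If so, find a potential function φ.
No, ∇×F = (5*sin(y) - 4*cos(y), 3*exp(z), -8*y) ≠ 0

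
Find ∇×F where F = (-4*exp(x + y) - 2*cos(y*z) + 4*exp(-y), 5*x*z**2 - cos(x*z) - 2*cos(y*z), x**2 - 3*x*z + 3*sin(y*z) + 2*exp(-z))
(-10*x*z - x*sin(x*z) - 2*y*sin(y*z) + 3*z*cos(y*z), -2*x + 2*y*sin(y*z) + 3*z, 5*z**2 + z*sin(x*z) - 2*z*sin(y*z) + 4*exp(x + y) + 4*exp(-y))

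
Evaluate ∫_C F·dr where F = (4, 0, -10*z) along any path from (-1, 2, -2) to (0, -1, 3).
-21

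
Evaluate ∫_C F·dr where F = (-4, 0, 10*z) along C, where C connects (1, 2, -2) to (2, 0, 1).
-19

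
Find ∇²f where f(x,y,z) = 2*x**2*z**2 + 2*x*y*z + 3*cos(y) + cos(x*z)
x**2*(4 - cos(x*z)) + z**2*(4 - cos(x*z)) - 3*cos(y)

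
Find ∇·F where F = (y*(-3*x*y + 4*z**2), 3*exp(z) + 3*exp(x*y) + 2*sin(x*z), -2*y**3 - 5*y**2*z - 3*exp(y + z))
3*x*exp(x*y) - 8*y**2 - 3*exp(y + z)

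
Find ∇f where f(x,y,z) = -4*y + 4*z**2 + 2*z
(0, -4, 8*z + 2)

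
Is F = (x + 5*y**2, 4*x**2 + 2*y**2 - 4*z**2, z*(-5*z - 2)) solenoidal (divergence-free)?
No, ∇·F = 4*y - 10*z - 1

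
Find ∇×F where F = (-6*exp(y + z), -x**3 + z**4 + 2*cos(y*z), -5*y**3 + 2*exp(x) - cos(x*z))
(-15*y**2 + 2*y*sin(y*z) - 4*z**3, -z*sin(x*z) - 2*exp(x) - 6*exp(y + z), -3*x**2 + 6*exp(y + z))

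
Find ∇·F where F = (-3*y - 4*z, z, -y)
0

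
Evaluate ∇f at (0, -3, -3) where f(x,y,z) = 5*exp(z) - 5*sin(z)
(0, 0, 5*exp(-3) - 5*cos(3))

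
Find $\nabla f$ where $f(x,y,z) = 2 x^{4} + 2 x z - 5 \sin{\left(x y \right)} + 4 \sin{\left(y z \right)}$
(8*x**3 - 5*y*cos(x*y) + 2*z, -5*x*cos(x*y) + 4*z*cos(y*z), 2*x + 4*y*cos(y*z))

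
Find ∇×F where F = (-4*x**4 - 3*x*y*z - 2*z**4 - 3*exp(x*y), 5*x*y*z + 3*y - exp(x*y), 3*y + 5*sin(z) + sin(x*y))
(-5*x*y + x*cos(x*y) + 3, -3*x*y - y*cos(x*y) - 8*z**3, 3*x*z + 3*x*exp(x*y) + 5*y*z - y*exp(x*y))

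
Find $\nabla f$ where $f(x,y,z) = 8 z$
(0, 0, 8)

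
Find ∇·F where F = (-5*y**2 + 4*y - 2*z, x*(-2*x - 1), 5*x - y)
0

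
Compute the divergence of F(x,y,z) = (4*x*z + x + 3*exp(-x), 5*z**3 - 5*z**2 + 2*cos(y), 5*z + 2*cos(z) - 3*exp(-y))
4*z - 2*sin(y) - 2*sin(z) + 6 - 3*exp(-x)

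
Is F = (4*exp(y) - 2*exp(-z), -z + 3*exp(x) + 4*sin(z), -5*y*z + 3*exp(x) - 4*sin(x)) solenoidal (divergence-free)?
No, ∇·F = -5*y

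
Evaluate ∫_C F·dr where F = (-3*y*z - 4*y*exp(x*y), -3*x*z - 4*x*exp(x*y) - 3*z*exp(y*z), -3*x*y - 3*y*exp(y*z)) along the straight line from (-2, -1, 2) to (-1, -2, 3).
-6 - 3*exp(-6) + 3*exp(-2)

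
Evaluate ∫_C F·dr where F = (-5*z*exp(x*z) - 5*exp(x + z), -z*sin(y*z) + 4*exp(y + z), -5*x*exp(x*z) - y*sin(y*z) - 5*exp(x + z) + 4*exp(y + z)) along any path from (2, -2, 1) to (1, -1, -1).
-5 - 9*exp(-1) - cos(2) + cos(1) + 4*exp(-2) + 5*exp(2) + 5*exp(3)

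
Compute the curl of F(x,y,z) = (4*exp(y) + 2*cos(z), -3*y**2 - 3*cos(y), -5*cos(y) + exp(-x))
(5*sin(y), -2*sin(z) + exp(-x), -4*exp(y))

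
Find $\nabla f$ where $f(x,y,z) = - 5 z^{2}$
(0, 0, -10*z)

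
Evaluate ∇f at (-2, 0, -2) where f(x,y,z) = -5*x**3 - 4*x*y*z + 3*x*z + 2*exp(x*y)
(-66, -20, -6)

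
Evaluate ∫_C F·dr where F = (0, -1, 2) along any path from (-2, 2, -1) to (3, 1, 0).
3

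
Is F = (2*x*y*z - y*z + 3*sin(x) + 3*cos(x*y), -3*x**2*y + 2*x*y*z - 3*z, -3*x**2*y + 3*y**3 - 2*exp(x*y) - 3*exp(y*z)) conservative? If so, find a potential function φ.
No, ∇×F = (-3*x**2 - 2*x*y - 2*x*exp(x*y) + 9*y**2 - 3*z*exp(y*z) + 3, y*(8*x + 2*exp(x*y) - 1), -6*x*y - 2*x*z + 3*x*sin(x*y) + 2*y*z + z) ≠ 0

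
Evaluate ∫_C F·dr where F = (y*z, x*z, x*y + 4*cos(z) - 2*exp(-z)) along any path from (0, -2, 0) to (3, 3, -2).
-20 - 4*sin(2) + 2*exp(2)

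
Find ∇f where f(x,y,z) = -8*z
(0, 0, -8)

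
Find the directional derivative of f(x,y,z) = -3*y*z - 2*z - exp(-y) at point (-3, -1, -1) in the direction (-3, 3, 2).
sqrt(22)*(3*E + 11)/22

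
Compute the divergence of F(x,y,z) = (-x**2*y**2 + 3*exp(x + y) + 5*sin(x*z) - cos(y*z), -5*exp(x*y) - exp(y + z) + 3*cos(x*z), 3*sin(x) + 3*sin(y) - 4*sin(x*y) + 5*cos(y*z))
-2*x*y**2 - 5*x*exp(x*y) - 5*y*sin(y*z) + 5*z*cos(x*z) + 3*exp(x + y) - exp(y + z)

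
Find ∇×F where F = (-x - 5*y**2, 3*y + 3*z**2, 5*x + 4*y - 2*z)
(4 - 6*z, -5, 10*y)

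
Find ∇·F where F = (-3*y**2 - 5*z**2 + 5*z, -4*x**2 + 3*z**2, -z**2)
-2*z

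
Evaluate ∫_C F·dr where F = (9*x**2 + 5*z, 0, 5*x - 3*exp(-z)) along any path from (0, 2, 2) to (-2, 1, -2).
-4 + 6*sinh(2)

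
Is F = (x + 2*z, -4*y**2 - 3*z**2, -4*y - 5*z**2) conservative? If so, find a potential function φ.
No, ∇×F = (6*z - 4, 2, 0) ≠ 0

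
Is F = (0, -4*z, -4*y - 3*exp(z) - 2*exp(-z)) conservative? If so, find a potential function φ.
Yes, F is conservative. φ = -4*y*z - 3*exp(z) + 2*exp(-z)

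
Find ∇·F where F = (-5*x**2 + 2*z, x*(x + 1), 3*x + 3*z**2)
-10*x + 6*z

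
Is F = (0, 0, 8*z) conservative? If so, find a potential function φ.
Yes, F is conservative. φ = 4*z**2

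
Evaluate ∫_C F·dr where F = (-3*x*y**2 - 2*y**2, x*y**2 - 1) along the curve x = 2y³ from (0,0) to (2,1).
-227/30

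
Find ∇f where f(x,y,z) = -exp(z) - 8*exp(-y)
(0, 8*exp(-y), -exp(z))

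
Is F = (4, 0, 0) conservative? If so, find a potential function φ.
Yes, F is conservative. φ = 4*x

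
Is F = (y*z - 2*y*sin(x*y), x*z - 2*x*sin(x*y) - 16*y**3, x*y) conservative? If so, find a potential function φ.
Yes, F is conservative. φ = x*y*z - 4*y**4 + 2*cos(x*y)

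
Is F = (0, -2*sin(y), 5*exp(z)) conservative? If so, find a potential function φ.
Yes, F is conservative. φ = 5*exp(z) + 2*cos(y)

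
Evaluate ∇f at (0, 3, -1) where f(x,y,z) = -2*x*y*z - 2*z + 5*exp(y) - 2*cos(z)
(6, 5*exp(3), -2 - 2*sin(1))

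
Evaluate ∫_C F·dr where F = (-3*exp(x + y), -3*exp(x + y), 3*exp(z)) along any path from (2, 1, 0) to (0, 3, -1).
-3 + 3*exp(-1)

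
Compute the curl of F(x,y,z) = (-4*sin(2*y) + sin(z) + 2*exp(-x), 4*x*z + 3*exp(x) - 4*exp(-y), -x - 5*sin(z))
(-4*x, cos(z) + 1, 4*z + 3*exp(x) + 8*cos(2*y))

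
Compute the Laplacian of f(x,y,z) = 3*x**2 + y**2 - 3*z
8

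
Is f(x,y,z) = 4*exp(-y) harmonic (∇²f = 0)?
No, ∇²f = 4*exp(-y)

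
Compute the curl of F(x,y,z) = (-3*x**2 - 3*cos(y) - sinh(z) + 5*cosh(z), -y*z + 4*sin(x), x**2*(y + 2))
(x**2 + y, -2*x*(y + 2) + 5*sinh(z) - cosh(z), -3*sin(y) + 4*cos(x))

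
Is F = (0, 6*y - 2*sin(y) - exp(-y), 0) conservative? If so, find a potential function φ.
Yes, F is conservative. φ = 3*y**2 + 2*cos(y) + exp(-y)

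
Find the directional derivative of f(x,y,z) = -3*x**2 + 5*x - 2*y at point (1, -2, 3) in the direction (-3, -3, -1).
9*sqrt(19)/19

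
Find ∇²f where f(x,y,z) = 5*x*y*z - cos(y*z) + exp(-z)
((y**2 + z**2)*exp(z)*cos(y*z) + 1)*exp(-z)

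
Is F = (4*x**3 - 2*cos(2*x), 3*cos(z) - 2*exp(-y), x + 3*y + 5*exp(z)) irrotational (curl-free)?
No, ∇×F = (3*sin(z) + 3, -1, 0)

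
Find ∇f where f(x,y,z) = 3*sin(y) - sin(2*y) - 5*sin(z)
(0, 3*cos(y) - 2*cos(2*y), -5*cos(z))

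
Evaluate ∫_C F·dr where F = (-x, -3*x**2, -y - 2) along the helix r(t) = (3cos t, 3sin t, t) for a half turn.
-2*pi - 6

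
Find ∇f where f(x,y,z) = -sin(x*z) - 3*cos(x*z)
(z*(3*sin(x*z) - cos(x*z)), 0, x*(3*sin(x*z) - cos(x*z)))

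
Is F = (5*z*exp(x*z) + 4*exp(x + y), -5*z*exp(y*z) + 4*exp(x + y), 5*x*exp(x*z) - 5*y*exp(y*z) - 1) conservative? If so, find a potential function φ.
Yes, F is conservative. φ = -z + 5*exp(x*z) - 5*exp(y*z) + 4*exp(x + y)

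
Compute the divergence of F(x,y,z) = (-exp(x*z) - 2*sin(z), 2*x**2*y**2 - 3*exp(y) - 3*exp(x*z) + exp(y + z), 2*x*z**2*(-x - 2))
4*x**2*y - 4*x*z*(x + 2) - z*exp(x*z) - 3*exp(y) + exp(y + z)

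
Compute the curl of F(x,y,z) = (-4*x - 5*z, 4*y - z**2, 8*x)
(2*z, -13, 0)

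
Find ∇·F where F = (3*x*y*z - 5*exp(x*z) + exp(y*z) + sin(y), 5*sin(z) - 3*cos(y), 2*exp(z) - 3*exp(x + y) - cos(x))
3*y*z - 5*z*exp(x*z) + 2*exp(z) + 3*sin(y)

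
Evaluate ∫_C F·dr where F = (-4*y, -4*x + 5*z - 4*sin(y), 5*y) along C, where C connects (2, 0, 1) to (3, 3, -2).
-70 + 4*cos(3)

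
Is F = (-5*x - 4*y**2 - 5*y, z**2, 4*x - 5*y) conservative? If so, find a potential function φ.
No, ∇×F = (-2*z - 5, -4, 8*y + 5) ≠ 0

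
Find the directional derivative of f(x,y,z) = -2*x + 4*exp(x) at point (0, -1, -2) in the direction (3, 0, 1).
3*sqrt(10)/5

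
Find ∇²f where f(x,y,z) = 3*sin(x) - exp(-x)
-3*sin(x) - exp(-x)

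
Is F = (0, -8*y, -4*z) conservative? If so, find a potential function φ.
Yes, F is conservative. φ = -4*y**2 - 2*z**2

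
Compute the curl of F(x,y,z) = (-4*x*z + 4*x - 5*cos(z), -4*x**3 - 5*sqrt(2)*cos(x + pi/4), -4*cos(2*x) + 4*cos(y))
(-4*sin(y), -4*x - 8*sin(2*x) + 5*sin(z), -12*x**2 + 5*sqrt(2)*sin(x + pi/4))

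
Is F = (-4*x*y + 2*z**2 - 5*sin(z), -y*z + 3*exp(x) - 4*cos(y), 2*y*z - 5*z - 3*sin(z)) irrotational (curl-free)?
No, ∇×F = (y + 2*z, 4*z - 5*cos(z), 4*x + 3*exp(x))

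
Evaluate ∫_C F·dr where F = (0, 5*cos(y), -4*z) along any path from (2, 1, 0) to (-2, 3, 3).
-18 - 5*sin(1) + 5*sin(3)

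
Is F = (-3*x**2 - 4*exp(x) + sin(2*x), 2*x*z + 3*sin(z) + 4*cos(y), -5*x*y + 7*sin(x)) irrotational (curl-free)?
No, ∇×F = (-7*x - 3*cos(z), 5*y - 7*cos(x), 2*z)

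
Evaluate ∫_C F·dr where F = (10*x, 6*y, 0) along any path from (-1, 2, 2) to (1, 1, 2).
-9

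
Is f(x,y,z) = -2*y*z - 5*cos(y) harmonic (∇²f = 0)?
No, ∇²f = 5*cos(y)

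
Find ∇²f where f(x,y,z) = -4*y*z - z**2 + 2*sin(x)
-2*sin(x) - 2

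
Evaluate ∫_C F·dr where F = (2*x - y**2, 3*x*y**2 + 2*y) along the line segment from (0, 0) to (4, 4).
608/3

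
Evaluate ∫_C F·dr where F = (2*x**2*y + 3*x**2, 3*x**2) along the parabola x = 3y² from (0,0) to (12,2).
135648/35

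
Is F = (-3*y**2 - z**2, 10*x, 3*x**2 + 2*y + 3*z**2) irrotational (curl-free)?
No, ∇×F = (2, -6*x - 2*z, 6*y + 10)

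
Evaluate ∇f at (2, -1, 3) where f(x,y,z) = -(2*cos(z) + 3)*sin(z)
(0, 0, -2*cos(6) - 3*cos(3))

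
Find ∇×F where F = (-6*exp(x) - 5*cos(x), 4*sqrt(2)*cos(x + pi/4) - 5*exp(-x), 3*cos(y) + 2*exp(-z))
(-3*sin(y), 0, -4*sqrt(2)*sin(x + pi/4) + 5*exp(-x))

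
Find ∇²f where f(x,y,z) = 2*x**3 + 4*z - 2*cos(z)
12*x + 2*cos(z)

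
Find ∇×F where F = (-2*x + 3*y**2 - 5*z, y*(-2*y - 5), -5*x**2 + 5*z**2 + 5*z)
(0, 10*x - 5, -6*y)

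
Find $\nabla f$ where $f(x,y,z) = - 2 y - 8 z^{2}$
(0, -2, -16*z)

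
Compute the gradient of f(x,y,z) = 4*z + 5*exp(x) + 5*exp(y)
(5*exp(x), 5*exp(y), 4)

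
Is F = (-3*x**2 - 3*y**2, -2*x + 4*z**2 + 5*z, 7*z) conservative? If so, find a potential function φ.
No, ∇×F = (-8*z - 5, 0, 6*y - 2) ≠ 0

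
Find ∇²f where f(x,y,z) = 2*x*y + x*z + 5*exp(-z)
5*exp(-z)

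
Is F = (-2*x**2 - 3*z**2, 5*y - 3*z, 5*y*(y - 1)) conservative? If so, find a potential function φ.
No, ∇×F = (10*y - 2, -6*z, 0) ≠ 0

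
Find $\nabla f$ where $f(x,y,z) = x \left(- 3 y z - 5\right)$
(-3*y*z - 5, -3*x*z, -3*x*y)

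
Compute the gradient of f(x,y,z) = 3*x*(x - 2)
(6*x - 6, 0, 0)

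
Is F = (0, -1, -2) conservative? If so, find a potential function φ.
Yes, F is conservative. φ = -y - 2*z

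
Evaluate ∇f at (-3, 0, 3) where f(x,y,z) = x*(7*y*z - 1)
(-1, -63, 0)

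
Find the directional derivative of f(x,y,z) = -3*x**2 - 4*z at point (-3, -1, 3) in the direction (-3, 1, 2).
-31*sqrt(14)/7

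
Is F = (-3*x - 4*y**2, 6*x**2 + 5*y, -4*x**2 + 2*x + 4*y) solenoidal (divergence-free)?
No, ∇·F = 2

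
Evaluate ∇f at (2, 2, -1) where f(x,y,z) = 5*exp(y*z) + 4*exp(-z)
(0, -5*exp(-2), 2*(5 - 2*exp(3))*exp(-2))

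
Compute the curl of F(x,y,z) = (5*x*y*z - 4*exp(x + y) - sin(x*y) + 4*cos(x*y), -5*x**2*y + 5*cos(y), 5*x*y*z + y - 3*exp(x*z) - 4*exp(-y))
(5*x*z + 1 + 4*exp(-y), 5*x*y - 5*y*z + 3*z*exp(x*z), -10*x*y - 5*x*z + 4*x*sin(x*y) + x*cos(x*y) + 4*exp(x + y))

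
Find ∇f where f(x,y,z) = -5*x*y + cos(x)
(-5*y - sin(x), -5*x, 0)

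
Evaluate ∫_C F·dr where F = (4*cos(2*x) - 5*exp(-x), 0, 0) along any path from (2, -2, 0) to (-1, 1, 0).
-2*sin(2) - 5*exp(-2) - 2*sin(4) + 5*E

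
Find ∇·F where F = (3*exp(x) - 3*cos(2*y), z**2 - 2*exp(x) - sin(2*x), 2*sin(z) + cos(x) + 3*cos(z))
3*exp(x) - 3*sin(z) + 2*cos(z)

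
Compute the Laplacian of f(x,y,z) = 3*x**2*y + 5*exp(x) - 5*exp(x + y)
6*y + 5*exp(x) - 10*exp(x + y)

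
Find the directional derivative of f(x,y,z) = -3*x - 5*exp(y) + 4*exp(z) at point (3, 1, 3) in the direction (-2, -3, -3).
3*sqrt(22)*(-4*exp(3) + 2 + 5*E)/22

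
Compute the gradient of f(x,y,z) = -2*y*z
(0, -2*z, -2*y)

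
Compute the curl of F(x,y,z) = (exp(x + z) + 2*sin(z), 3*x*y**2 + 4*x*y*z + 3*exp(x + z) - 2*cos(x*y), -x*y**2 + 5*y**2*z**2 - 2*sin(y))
(-6*x*y + 10*y*z**2 - 3*exp(x + z) - 2*cos(y), y**2 + exp(x + z) + 2*cos(z), 3*y**2 + 4*y*z + 2*y*sin(x*y) + 3*exp(x + z))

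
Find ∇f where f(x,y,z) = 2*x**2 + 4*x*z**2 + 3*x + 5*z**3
(4*x + 4*z**2 + 3, 0, z*(8*x + 15*z))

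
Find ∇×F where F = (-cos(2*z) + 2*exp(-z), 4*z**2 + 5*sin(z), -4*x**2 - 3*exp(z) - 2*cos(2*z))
(-8*z - 5*cos(z), 8*x + 2*sin(2*z) - 2*exp(-z), 0)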